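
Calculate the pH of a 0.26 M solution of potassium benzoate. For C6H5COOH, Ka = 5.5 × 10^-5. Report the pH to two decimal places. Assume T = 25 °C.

C6H5COO- is the conjugate base of the weak acid C6H5COOH.
Kb = Kw/Ka = 1.0×10^-14 / 5.5 × 10^-5 = 1.82 × 10^-10
Let x = [OH-] at equilibrium. Kb = x²/(0.26 − x).
Since Kb ≪ C₀, x ≈ √(Kb·C₀) = 6.88 × 10^-6 M.
Check: 0.0026% ionized — well under 5%, approximation valid.
pOH = −log(6.88 × 10^-6) = 5.16; pH = 14.00 − 5.16 = 8.84

pH = 8.84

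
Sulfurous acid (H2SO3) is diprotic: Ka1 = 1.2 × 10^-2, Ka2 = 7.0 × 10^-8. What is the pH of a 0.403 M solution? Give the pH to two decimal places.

Ka1 ≫ Ka2, so treat the first dissociation as the only significant source of H+.
Ka1 = x²/(0.403 − x) = 1.2 × 10^-2
Solving the quadratic: x = (−Ka1 + √(Ka1² + 4·Ka1·C₀))/2 = 6.38 × 10^-2 M
pH = −log(6.38 × 10^-2) = 1.20

pH = 1.20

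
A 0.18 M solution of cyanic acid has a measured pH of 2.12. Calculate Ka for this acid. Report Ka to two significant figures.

Ka = 3.3 × 10^-4

[H+] = 10^(-2.12) = 7.59 × 10^-3 M
At equilibrium [HA] = 0.18 − 7.59 × 10^-3 = 1.72 × 10^-1 M
Ka = [H+][A-]/[HA] = (7.59 × 10^-3)² / 1.72 × 10^-1 = 3.3 × 10^-4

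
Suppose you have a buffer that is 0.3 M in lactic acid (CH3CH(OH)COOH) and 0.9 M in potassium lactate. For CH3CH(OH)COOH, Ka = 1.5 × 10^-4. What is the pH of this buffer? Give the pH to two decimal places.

pH = 4.30

pKa = −log(1.5 × 10^-4) = 3.824
pH = pKa + log([A⁻]/[HA]) = 3.824 + log(0.9/0.3)
pH = 3.824 + (+0.477) = 4.30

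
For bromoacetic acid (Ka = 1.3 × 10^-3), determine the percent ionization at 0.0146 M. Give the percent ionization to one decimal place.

BrCH2COOH ⇌ BrCH2COO- + H+; let x = [H+] at equilibrium.
Solve x² + 0.0013x − 1.9e-05 = 0 → x = 3.75 × 10^-3 M
Fraction ionized = 3.75 × 10^-3 / 0.0146 = 0.2568 → 25.7%

25.7%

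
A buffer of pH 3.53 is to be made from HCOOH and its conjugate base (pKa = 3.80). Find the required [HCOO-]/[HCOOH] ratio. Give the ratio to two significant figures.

ratio = 0.54

pH = pKa + log(r) ⇒ log(r) = 3.53 − 3.80 = -0.27
r = [HCOO-]/[HCOOH] = 10^(-0.27) = 0.537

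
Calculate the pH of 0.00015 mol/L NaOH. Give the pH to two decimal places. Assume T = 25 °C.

pH = 10.18

NaOH is a strong base; [OH-] = 0.00015 M.
pOH = -log(0.00015) = 3.82
pH = 14.00 - 3.82 = 10.18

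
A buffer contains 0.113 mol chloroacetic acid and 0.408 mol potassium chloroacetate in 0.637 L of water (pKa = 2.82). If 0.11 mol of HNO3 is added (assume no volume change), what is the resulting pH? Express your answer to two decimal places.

Added H+ converts ClCH2COO- to ClCH2COOH: ClCH2COOH → 0.223 mol, ClCH2COO- → 0.298 mol.
pH = pKa + log([A⁻]/[HA]) = 2.82 + log(0.298/0.223) = 2.82 +0.126

pH = 2.95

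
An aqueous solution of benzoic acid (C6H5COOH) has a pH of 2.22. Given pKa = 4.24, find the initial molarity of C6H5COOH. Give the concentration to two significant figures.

[H+] = 10^(-2.22) = 6.03 × 10^-3 M = x
Ka = 10^(−4.24) = 5.75 × 10^-5
Ka = x²/(C₀ − x) ⇒ C₀ = x + x²/Ka
C₀ = 6.03 × 10^-3 + (6.03 × 10^-3)²/(5.75 × 10^-5) = 6.38 × 10^-1 M

C₀ = 6.4 × 10^-1 M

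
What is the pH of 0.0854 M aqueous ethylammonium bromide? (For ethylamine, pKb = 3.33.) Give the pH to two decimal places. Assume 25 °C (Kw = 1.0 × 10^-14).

pH = 5.87

C2H5NH3+ is the conjugate acid of the weak base C2H5NH2.
Kb = 10^(−3.33) = 4.68 × 10^-4
Ka = Kw/Kb = 1.0×10^-14 / 4.68 × 10^-4 = 2.14 × 10^-11
From the ICE table, Ka = [H+]²/(0.0854 − [H+]) = 2.14 × 10^-11.
Since Ka ≪ C₀, [H+] ≈ √(Ka·C₀) = 1.35 × 10^-6 M.
pH = −log[H+] = −log(1.35 × 10^-6) = 5.87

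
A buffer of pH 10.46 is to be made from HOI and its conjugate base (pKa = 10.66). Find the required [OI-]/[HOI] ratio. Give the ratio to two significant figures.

ratio = 0.63

pH = pKa + log(r) ⇒ log(r) = 10.46 − 10.66 = -0.20
r = [OI-]/[HOI] = 10^(-0.20) = 0.631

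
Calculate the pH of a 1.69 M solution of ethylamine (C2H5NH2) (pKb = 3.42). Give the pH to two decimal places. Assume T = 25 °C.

pH = 12.40

C2H5NH2 + H2O ⇌ C2H5NH3+ + OH-
Kb = 10^(−3.42) = 3.80 × 10^-4
From the ICE table, Kb = [OH-]²/(1.69 − [OH-]) = 3.80 × 10^-4.
Neglecting [OH-] in the denominator: [OH-] = √(3.80 × 10^-4 × 1.69) = 2.53 × 10^-2 M
([OH-]/C₀ = 1.5% < 5%, so the approximation holds.)
pOH = −log(2.53 × 10^-2) = 1.60; pH = 14.00 − 1.60 = 12.40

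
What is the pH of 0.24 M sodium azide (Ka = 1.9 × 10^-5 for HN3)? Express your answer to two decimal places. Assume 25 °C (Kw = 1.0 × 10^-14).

pH = 9.05

N3- is the conjugate base of the weak acid HN3.
Kb = Kw/Ka = 1.0×10^-14 / 1.9 × 10^-5 = 5.26 × 10^-10
From the ICE table, Kb = [OH-]²/(0.24 − [OH-]) = 5.26 × 10^-10.
Since Kb ≪ C₀, [OH-] ≈ √(Kb·C₀) = 1.12 × 10^-5 M.
Check: 0.0047% ionized — well under 5%, approximation valid.
pOH = 4.95, so pH = 14.00 − pOH = 9.05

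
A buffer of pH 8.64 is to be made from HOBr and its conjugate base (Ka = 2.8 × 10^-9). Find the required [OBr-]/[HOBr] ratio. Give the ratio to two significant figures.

pKa = -log(2.8 × 10^-9) = 8.553
pH = pKa + log(r) ⇒ log(r) = 8.64 − 8.553 = +0.087
r = [OBr-]/[HOBr] = 10^(+0.087) = 1.22

ratio = 1.2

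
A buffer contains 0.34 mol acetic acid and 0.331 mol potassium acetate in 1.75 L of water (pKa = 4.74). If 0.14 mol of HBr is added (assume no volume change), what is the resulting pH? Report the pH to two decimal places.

pH = 4.34

Added H+ converts CH3COO- to CH3COOH: CH3COOH → 0.48 mol, CH3COO- → 0.191 mol.
Henderson–Hasselbalch with mole ratio 0.191/0.48: pH = 4.74 + (-0.400)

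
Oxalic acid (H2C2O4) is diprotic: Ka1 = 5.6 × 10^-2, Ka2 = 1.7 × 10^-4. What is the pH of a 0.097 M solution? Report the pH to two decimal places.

Since Ka1 ≫ Ka2, the first ionization dominates [H+].
Ka1 = x²/(0.097 − x) = 5.6 × 10^-2
Solving the quadratic: x = (−Ka1 + √(Ka1² + 4·Ka1·C₀))/2 = 5.08 × 10^-2 M
pH = −log(5.08 × 10^-2) = 1.29

pH = 1.29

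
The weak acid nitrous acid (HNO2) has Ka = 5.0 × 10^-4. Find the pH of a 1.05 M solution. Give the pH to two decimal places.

HNO2 ⇌ NO2- + H+
From the ICE table, Ka = [H+]²/(1.05 − [H+]) = 5.0 × 10^-4.
Neglecting [H+] in the denominator: [H+] = √(5.0 × 10^-4 × 1.05) = 2.29 × 10^-2 M
Check: 2.2% ionized — well under 5%, approximation valid.
pH = −log(2.29 × 10^-2) = 1.64

pH = 1.64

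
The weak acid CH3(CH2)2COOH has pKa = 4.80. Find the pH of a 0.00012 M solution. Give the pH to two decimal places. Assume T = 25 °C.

pH = 4.44

CH3(CH2)2COOH ⇌ CH3(CH2)2COO- + H+
Ka = 10^(−4.80) = 1.58 × 10^-5
From the ICE table, Ka = x²/(0.00012 − x) = 1.58 × 10^-5.
The 5% rule fails; solving x² + Ka·x − Ka·C₀ = 0 exactly:
x = (−Ka + √(Ka² + 4·Ka·C₀))/2 = 3.64 × 10^-5 M
pH = −log(3.64 × 10^-5) = 4.44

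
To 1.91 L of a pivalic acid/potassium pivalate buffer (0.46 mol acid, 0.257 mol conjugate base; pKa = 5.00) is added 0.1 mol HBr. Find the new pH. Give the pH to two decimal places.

pH = 4.45

After neutralization: n((CH3)3CCOOH) = 0.56 mol, n((CH3)3CCOO-) = 0.157 mol.
Henderson–Hasselbalch with mole ratio 0.157/0.56: pH = 5.00 + (-0.552)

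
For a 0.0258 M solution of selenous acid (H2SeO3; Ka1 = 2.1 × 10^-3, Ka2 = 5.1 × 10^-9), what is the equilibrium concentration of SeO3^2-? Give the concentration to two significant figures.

First ionization gives [H+] ≈ [HSeO3-] = 6.39 × 10^-3 M.
Second step: Ka2 = [H+][SeO3^2-]/[HSeO3-] ≈ [SeO3^2-] (since [H+] ≈ [HSeO3-]).
So [SeO3^2-] ≈ Ka2.

5.1 × 10^-9 M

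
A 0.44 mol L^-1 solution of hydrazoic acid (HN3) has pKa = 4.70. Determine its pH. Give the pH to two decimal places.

pH = 2.53

HN3 ⇌ N3- + H+
Ka = 10^(−4.70) = 2.00 × 10^-5
From the ICE table, Ka = [H+]²/(0.44 − [H+]) = 2.00 × 10^-5.
Assume [H+] ≪ 0.44: [H+] ≈ √(2.00 × 10^-5 × 0.44) = 2.97 × 10^-3 M
pH = −log[H+] = −log(2.97 × 10^-3) = 2.53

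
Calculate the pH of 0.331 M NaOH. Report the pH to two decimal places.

pH = 13.52

NaOH is a strong base; [OH-] = 0.331 M.
pOH = -log(0.331) = 0.48
pH = 14.00 - 0.48 = 13.52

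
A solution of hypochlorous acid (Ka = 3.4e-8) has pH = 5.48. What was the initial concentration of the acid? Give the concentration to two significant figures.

C₀ = 3.3 × 10^-4 M

[H+] = 10^(-5.48) = 3.31 × 10^-6 M = x
Ka = x²/(C₀ − x) ⇒ C₀ = x + x²/Ka
C₀ = 3.31 × 10^-6 + (3.31 × 10^-6)²/(3.4 × 10^-8) = 3.26 × 10^-4 M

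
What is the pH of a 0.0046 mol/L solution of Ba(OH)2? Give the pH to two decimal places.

pH = 11.96

Ba(OH)2 is a strong base (each formula unit releases 2 OH-); [OH-] = 0.0092 M.
pOH = -log(0.0092) = 2.04
pH = 14.00 - 2.04 = 11.96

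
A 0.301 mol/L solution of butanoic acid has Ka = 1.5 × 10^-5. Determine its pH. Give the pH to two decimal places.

pH = 2.67

CH3(CH2)2COOH ⇌ CH3(CH2)2COO- + H+
Let x = [H+] at equilibrium. Ka = x²/(0.301 − x).
Assume x ≪ 0.301: x ≈ √(1.5 × 10^-5 × 0.301) = 2.12 × 10^-3 M
(x/C₀ = 0.71% < 5%, so the approximation holds.)
pH = −log[H+] = −log(2.12 × 10^-3) = 2.67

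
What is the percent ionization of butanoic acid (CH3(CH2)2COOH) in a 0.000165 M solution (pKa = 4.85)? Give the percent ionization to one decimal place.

25.3%

CH3(CH2)2COOH ⇌ CH3(CH2)2COO- + H+; let x = [H+] at equilibrium.
Ka = 10^(−4.85) = 1.41 × 10^-5
Solve x² + 1.41e-05x − 2.33e-09 = 0 → x = 4.17 × 10^-5 M
% ionization = x/C₀ × 100% = 4.17 × 10^-5/0.000165 × 100% = 25.3%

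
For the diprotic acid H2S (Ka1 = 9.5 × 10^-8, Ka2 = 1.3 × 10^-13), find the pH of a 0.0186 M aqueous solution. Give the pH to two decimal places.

pH = 4.38

Since Ka1 ≫ Ka2, the first ionization dominates [H+].
Ka1 = x²/(0.0186 − x) = 9.5 × 10^-8
x ≈ √(9.5 × 10^-8 × 0.0186) = 4.20 × 10^-5 M
pH = −log(4.20 × 10^-5) = 4.38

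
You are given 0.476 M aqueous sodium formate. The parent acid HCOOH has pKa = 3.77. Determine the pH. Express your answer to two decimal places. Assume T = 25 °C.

pH = 8.72

HCOO- is the conjugate base of the weak acid HCOOH.
Ka = 10^(−3.77) = 1.70 × 10^-4
Kb = Kw/Ka = 1.0×10^-14 / 1.70 × 10^-4 = 5.88 × 10^-11
Kb = [OH-]²/(0.476 − [OH-]) = 5.88 × 10^-11
Neglecting [OH-] in the denominator: [OH-] = √(5.88 × 10^-11 × 0.476) = 5.29 × 10^-6 M
pOH = −log(5.29 × 10^-6) = 5.28; pH = 14.00 − 5.28 = 8.72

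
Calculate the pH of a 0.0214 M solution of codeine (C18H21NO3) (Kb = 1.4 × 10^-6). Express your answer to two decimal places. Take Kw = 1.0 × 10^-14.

C18H21NO3 + H2O ⇌ C18H22NO3+ + OH-
From the ICE table, Kb = x²/(0.0214 − x) = 1.4 × 10^-6.
Since Kb ≪ C₀, x ≈ √(Kb·C₀) = 1.73 × 10^-4 M.
(x/C₀ = 0.81% < 5%, so the approximation holds.)
pOH = 3.76, so pH = 14.00 − pOH = 10.24

pH = 10.24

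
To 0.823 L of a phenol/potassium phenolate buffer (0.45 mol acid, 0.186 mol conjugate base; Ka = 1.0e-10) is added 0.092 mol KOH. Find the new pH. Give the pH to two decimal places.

OH- converts C6H5OH to C6H5O-: C6H5OH → 0.358 mol, C6H5O- → 0.278 mol.
pKa = −log(1.0 × 10^-10) = 10.000
pH = pKa + log([A⁻]/[HA]) = 10.000 + log(0.278/0.358) = 10.000 -0.110

pH = 9.89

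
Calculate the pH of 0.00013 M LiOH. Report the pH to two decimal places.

LiOH is a strong base; [OH-] = 0.00013 M.
pOH = -log(0.00013) = 3.89
pH = 14.00 - 3.89 = 10.11

pH = 10.11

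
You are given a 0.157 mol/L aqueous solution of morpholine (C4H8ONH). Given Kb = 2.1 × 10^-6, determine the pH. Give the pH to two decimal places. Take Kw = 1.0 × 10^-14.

C4H8ONH + H2O ⇌ C4H8ONH2+ + OH-
From the ICE table, Kb = x²/(0.157 − x) = 2.1 × 10^-6.
Since Kb ≪ C₀, x ≈ √(Kb·C₀) = 5.74 × 10^-4 M.
(x/C₀ = 0.37% < 5%, so the approximation holds.)
pOH = 3.24, so pH = 14.00 − pOH = 10.76

pH = 10.76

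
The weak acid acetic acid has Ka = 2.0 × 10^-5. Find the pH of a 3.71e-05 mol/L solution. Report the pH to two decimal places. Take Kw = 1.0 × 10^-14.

CH3COOH ⇌ CH3COO- + H+
From the ICE table, Ka = x²/(3.71e-05 − x) = 2.0 × 10^-5.
x is not negligible relative to C₀; solve x² + 2e-05·x − 7.42e-10 = 0.
x = (−Ka + √(Ka² + 4·Ka·C₀))/2 = 1.90 × 10^-5 M
pH = −log[H+] = −log(1.90 × 10^-5) = 4.72

pH = 4.72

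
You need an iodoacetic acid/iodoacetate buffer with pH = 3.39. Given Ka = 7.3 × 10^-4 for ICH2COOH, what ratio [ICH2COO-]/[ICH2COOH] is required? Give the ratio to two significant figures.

ratio = 1.8

pKa = -log(7.3 × 10^-4) = 3.137
pH = pKa + log(r) ⇒ log(r) = 3.39 − 3.137 = +0.253
r = [ICH2COO-]/[ICH2COOH] = 10^(+0.253) = 1.79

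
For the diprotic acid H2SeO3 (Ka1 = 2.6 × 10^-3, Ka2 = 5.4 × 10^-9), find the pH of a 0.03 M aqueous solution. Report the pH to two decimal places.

Since Ka1 ≫ Ka2, the first ionization dominates [H+].
Ka1 = x²/(0.03 − x) = 2.6 × 10^-3
Solving the quadratic: x = (−Ka1 + √(Ka1² + 4·Ka1·C₀))/2 = 7.63 × 10^-3 M
pH = −log(7.63 × 10^-3) = 2.12

pH = 2.12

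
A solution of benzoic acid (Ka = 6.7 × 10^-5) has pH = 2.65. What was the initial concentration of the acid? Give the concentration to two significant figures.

C₀ = 7.7 × 10^-2 M

[H+] = 10^(-2.65) = 2.24 × 10^-3 M = x
Ka = x²/(C₀ − x) ⇒ C₀ = x + x²/Ka
C₀ = 2.24 × 10^-3 + (2.24 × 10^-3)²/(6.7 × 10^-5) = 7.71 × 10^-2 M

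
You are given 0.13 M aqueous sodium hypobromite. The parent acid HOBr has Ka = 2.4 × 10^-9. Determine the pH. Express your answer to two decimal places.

pH = 10.87

OBr- is the conjugate base of the weak acid HOBr.
Kb = Kw/Ka = 1.0×10^-14 / 2.4 × 10^-9 = 4.17 × 10^-6
From the ICE table, Kb = [OH-]²/(0.13 − [OH-]) = 4.17 × 10^-6.
Neglecting [OH-] in the denominator: [OH-] = √(4.17 × 10^-6 × 0.13) = 7.36 × 10^-4 M
([OH-]/C₀ = 0.57% < 5%, so the approximation holds.)
pOH = −log(7.36 × 10^-4) = 3.13; pH = 14.00 − 3.13 = 10.87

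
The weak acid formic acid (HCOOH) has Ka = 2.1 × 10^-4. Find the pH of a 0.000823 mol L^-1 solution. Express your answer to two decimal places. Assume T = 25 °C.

pH = 3.49

HCOOH ⇌ HCOO- + H+
From the ICE table, Ka = [H+]²/(0.000823 − [H+]) = 2.1 × 10^-4.
The 5% rule fails; solving [H+]² + Ka·[H+] − Ka·C₀ = 0 exactly:
[H+] = [−0.00021 + √(0.00021² + 6.91e-07)]/2 = 3.24 × 10^-4 M
pH = −log[H+] = −log(3.24 × 10^-4) = 3.49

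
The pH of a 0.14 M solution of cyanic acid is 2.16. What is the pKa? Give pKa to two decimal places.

[H+] = 10^(-2.16) = 6.92 × 10^-3 M
At equilibrium [HA] = 0.14 − 6.92 × 10^-3 = 1.33 × 10^-1 M
Ka = [H+][A-]/[HA] = (6.92 × 10^-3)² / 1.33 × 10^-1 = 3.60 × 10^-4
pKa = -log(3.60 × 10^-4) = 3.44

pKa = 3.44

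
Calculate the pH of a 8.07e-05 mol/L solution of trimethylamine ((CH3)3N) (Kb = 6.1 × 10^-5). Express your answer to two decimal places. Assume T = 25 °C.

pH = 9.66

(CH3)3N + H2O ⇌ (CH3)3NH+ + OH-
Let x = [OH-] at equilibrium. Kb = x²/(8.07e-05 − x).
x is not negligible relative to C₀; solve x² + 6.1e-05·x − 4.92e-09 = 0.
x = [−6.1e-05 + √(6.1e-05² + 1.97e-08)]/2 = 4.60 × 10^-5 M
pOH = −log(4.60 × 10^-5) = 4.34; pH = 14.00 − 4.34 = 9.66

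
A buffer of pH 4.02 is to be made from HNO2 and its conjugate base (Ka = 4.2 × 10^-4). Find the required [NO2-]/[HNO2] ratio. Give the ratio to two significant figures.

pKa = -log(4.2 × 10^-4) = 3.377
pH = pKa + log(r) ⇒ log(r) = 4.02 − 3.377 = +0.643
r = [NO2-]/[HNO2] = 10^(+0.643) = 4.4

ratio = 4.4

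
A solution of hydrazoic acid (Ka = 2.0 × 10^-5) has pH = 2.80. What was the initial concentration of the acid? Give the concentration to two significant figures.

C₀ = 1.3 × 10^-1 M

[H+] = 10^(-2.80) = 1.58 × 10^-3 M = x
Ka = x²/(C₀ − x) ⇒ C₀ = x + x²/Ka
C₀ = 1.58 × 10^-3 + (1.58 × 10^-3)²/(2.0 × 10^-5) = 1.26 × 10^-1 M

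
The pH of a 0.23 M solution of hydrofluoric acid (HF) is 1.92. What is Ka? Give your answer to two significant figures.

Ka = 6.6 × 10^-4

[H+] = 10^(-1.92) = 1.20 × 10^-2 M
At equilibrium [HA] = 0.23 − 1.20 × 10^-2 = 2.18 × 10^-1 M
Ka = [H+][A-]/[HA] = (1.20 × 10^-2)² / 2.18 × 10^-1 = 6.6 × 10^-4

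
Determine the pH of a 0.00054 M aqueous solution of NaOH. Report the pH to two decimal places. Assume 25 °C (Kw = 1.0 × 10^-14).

NaOH is a strong base; [OH-] = 0.00054 M.
pOH = -log(0.00054) = 3.27
pH = 14.00 - 3.27 = 10.73

pH = 10.73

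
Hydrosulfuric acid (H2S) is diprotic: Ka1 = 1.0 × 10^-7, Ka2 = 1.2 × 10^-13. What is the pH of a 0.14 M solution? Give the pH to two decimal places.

Since Ka1 ≫ Ka2, the first ionization dominates [H+].
Ka1 = x²/(0.14 − x) = 1.0 × 10^-7
x ≈ √(1.0 × 10^-7 × 0.14) = 1.18 × 10^-4 M
pH = −log(1.18 × 10^-4) = 3.93

pH = 3.93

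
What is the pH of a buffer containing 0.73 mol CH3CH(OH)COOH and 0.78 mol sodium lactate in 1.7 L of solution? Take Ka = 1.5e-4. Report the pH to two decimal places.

pH = 3.85

pKa = −log(1.5 × 10^-4) = 3.824
Henderson–Hasselbalch: pH = pKa + log([CH3CH(OH)COO-]/[CH3CH(OH)COOH]) = 3.824 + log(0.78/0.73)
pH = 3.824 + (+0.029) = 3.85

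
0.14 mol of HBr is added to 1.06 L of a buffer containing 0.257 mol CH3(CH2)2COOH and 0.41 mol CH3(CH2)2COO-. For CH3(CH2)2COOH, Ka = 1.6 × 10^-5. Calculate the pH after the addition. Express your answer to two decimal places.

pH = 4.63

After neutralization: n(CH3(CH2)2COOH) = 0.397 mol, n(CH3(CH2)2COO-) = 0.27 mol.
pKa = −log(1.6 × 10^-5) = 4.796
pH = pKa + log(n_CH3(CH2)2COO-/n_CH3(CH2)2COOH) = 4.796 + log(0.27/0.397) = 4.796 + (-0.167)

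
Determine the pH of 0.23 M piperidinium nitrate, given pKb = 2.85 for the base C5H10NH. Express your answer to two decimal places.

C5H10NH2+ is the conjugate acid of the weak base C5H10NH.
Kb = 10^(−2.85) = 1.41 × 10^-3
Ka = Kw/Kb = 1.0×10^-14 / 1.41 × 10^-3 = 7.09 × 10^-12
Ka = [H+]²/(0.23 − [H+]) = 7.09 × 10^-12
Since Ka ≪ C₀, [H+] ≈ √(Ka·C₀) = 1.28 × 10^-6 M.
pH = −log(1.28 × 10^-6) = 5.89

pH = 5.89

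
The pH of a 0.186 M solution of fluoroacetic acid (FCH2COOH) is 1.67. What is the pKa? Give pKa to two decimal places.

pKa = 2.56

[H+] = 10^(-1.67) = 2.14 × 10^-2 M
At equilibrium [HA] = 0.186 − 2.14 × 10^-2 = 1.65 × 10^-1 M
Ka = [H+][A-]/[HA] = (2.14 × 10^-2)² / 1.65 × 10^-1 = 2.78 × 10^-3
pKa = -log(2.78 × 10^-3) = 2.56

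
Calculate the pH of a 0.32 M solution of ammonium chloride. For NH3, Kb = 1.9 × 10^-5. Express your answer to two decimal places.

pH = 4.89

NH4+ is the conjugate acid of the weak base NH3.
Ka = Kw/Kb = 1.0×10^-14 / 1.9 × 10^-5 = 5.26 × 10^-10
From the ICE table, Ka = [H+]²/(0.32 − [H+]) = 5.26 × 10^-10.
Since Ka ≪ C₀, [H+] ≈ √(Ka·C₀) = 1.30 × 10^-5 M.
([H+]/C₀ = 0.0041% < 5%, so the approximation holds.)
pH = −log(1.30 × 10^-5) = 4.89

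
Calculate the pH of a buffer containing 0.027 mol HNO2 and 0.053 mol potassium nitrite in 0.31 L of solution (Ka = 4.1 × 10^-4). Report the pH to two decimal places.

pKa = −log(4.1 × 10^-4) = 3.387
Using pH = pKa + log([base]/[acid]) with [base]/[acid] = 0.053/0.027:
pH = 3.387 + (+0.293) = 3.68

pH = 3.68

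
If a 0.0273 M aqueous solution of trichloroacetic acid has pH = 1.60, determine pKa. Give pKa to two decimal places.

pKa = 0.54

[H+] = 10^(-1.60) = 2.51 × 10^-2 M
At equilibrium [HA] = 0.0273 − 2.51 × 10^-2 = 2.20 × 10^-3 M
Ka = [H+][A-]/[HA] = (2.51 × 10^-2)² / 2.20 × 10^-3 = 2.86 × 10^-1
pKa = -log(2.86 × 10^-1) = 0.54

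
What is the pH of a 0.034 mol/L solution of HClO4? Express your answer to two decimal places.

pH = 1.47

HClO4 is a strong acid and dissociates completely, so [H+] = 0.034 M.
pH = -log(0.034) = 1.47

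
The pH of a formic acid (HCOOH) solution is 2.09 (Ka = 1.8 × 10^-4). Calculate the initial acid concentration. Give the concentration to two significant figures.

[H+] = 10^(-2.09) = 8.13 × 10^-3 M = x
Ka = x²/(C₀ − x) ⇒ C₀ = x + x²/Ka
C₀ = 8.13 × 10^-3 + (8.13 × 10^-3)²/(1.8 × 10^-4) = 3.75 × 10^-1 M

C₀ = 3.8 × 10^-1 M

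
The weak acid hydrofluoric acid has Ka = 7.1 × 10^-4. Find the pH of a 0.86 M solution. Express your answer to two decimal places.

pH = 1.61

HF ⇌ F- + H+
From the ICE table, Ka = [H+]²/(0.86 − [H+]) = 7.1 × 10^-4.
Assume [H+] ≪ 0.86: [H+] ≈ √(7.1 × 10^-4 × 0.86) = 2.47 × 10^-2 M
pH = −log[H+] = −log(2.47 × 10^-2) = 1.61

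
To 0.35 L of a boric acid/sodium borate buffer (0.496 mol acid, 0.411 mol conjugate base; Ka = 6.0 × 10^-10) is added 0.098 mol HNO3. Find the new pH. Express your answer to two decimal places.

After neutralization: n(B(OH)3) = 0.594 mol, n(B(OH)4-) = 0.313 mol.
pKa = −log(6.0 × 10^-10) = 9.222
Henderson–Hasselbalch with mole ratio 0.313/0.594: pH = 9.222 + (-0.278)

pH = 8.94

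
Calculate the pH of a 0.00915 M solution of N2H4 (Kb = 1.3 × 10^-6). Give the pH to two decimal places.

pH = 10.04

N2H4 + H2O ⇌ N2H5+ + OH-
Kb = [OH-]²/(0.00915 − [OH-]) = 1.3 × 10^-6
Neglecting [OH-] in the denominator: [OH-] = √(1.3 × 10^-6 × 0.00915) = 1.09 × 10^-4 M
([OH-]/C₀ = 1.2% < 5%, so the approximation holds.)
pOH = 3.96, so pH = 14.00 − pOH = 10.04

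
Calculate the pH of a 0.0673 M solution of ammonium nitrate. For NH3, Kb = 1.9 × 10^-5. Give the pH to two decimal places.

NH4+ is the conjugate acid of the weak base NH3.
Ka = Kw/Kb = 1.0×10^-14 / 1.9 × 10^-5 = 5.26 × 10^-10
Ka = [H+]²/(0.0673 − [H+]) = 5.26 × 10^-10
Assume [H+] ≪ 0.0673: [H+] ≈ √(5.26 × 10^-10 × 0.0673) = 5.95 × 10^-6 M
pH = −log[H+] = −log(5.95 × 10^-6) = 5.23

pH = 5.23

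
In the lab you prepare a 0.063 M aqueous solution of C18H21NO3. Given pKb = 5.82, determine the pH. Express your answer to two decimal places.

pH = 10.49

C18H21NO3 + H2O ⇌ C18H22NO3+ + OH-
Kb = 10^(−5.82) = 1.51 × 10^-6
Kb = [OH-]²/(0.063 − [OH-]) = 1.51 × 10^-6
Neglecting [OH-] in the denominator: [OH-] = √(1.51 × 10^-6 × 0.063) = 3.08 × 10^-4 M
pOH = −log(3.08 × 10^-4) = 3.51; pH = 14.00 − 3.51 = 10.49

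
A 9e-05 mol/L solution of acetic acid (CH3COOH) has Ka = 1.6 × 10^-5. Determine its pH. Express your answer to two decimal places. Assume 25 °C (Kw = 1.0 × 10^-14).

pH = 4.51

CH3COOH ⇌ CH3COO- + H+
Ka = [H+]²/(9e-05 − [H+]) = 1.6 × 10^-5
The 5% rule fails; solving [H+]² + Ka·[H+] − Ka·C₀ = 0 exactly:
[H+] = [−1.6e-05 + √(1.6e-05² + 5.76e-09)]/2 = 3.08 × 10^-5 M
pH = −log[H+] = −log(3.08 × 10^-5) = 4.51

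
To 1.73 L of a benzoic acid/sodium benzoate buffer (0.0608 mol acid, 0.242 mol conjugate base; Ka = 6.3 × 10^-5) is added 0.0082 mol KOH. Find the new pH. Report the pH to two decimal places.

pH = 4.88

OH- converts C6H5COOH to C6H5COO-: C6H5COOH → 0.0526 mol, C6H5COO- → 0.25 mol.
pKa = −log(6.3 × 10^-5) = 4.201
pH = pKa + log([A⁻]/[HA]) = 4.201 + log(0.25/0.0526) = 4.201 +0.677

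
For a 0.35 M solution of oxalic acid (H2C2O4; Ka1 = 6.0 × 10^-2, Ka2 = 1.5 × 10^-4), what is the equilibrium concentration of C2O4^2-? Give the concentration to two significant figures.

First ionization gives [H+] ≈ [HC2O4-] = 1.18 × 10^-1 M.
Second step: Ka2 = [H+][C2O4^2-]/[HC2O4-] ≈ [C2O4^2-] (since [H+] ≈ [HC2O4-]).
So [C2O4^2-] ≈ Ka2.

1.5 × 10^-4 M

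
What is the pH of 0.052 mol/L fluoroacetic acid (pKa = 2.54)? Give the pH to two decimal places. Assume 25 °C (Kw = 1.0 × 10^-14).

pH = 1.96

FCH2COOH ⇌ FCH2COO- + H+
Ka = 10^(−2.54) = 2.88 × 10^-3
From the ICE table, Ka = [H+]²/(0.052 − [H+]) = 2.88 × 10^-3.
The 5% rule fails; solving [H+]² + Ka·[H+] − Ka·C₀ = 0 exactly:
[H+] = [−0.00288 + √(0.00288² + 0.000599)]/2 = 1.09 × 10^-2 M
pH = −log[H+] = −log(1.09 × 10^-2) = 1.96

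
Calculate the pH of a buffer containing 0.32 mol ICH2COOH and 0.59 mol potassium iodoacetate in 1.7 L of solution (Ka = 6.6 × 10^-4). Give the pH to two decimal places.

pKa = −log(6.6 × 10^-4) = 3.180
Henderson–Hasselbalch: pH = pKa + log([ICH2COO-]/[ICH2COOH]) = 3.180 + log(0.59/0.32)
pH = 3.180 + (+0.266) = 3.45

pH = 3.45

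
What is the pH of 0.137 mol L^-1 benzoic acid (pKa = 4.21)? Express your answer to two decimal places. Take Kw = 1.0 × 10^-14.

pH = 2.54

C6H5COOH ⇌ C6H5COO- + H+
Ka = 10^(−4.21) = 6.17 × 10^-5
Ka = [H+]²/(0.137 − [H+]) = 6.17 × 10^-5
Since Ka ≪ C₀, [H+] ≈ √(Ka·C₀) = 2.91 × 10^-3 M.
Check: 2.1% ionized — well under 5%, approximation valid.
pH = −log[H+] = −log(2.91 × 10^-3) = 2.54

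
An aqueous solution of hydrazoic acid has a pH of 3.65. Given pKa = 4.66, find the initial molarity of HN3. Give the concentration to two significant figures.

C₀ = 2.5 × 10^-3 M

[H+] = 10^(-3.65) = 2.24 × 10^-4 M = x
Ka = 10^(−4.66) = 2.19 × 10^-5
Ka = x²/(C₀ − x) ⇒ C₀ = x + x²/Ka
C₀ = 2.24 × 10^-4 + (2.24 × 10^-4)²/(2.19 × 10^-5) = 2.52 × 10^-3 M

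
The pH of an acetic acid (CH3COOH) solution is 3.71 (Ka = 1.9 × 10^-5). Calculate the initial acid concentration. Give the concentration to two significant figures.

[H+] = 10^(-3.71) = 1.95 × 10^-4 M = x
Ka = x²/(C₀ − x) ⇒ C₀ = x + x²/Ka
C₀ = 1.95 × 10^-4 + (1.95 × 10^-4)²/(1.9 × 10^-5) = 2.20 × 10^-3 M

C₀ = 2.2 × 10^-3 M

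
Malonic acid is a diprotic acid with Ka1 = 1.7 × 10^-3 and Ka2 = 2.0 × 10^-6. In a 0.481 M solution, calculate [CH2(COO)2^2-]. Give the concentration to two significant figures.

2.0 × 10^-6 M

First ionization gives [H+] ≈ [CH2(COOH)COO-] = 2.78 × 10^-2 M.
Second step: Ka2 = [H+][CH2(COO)2^2-]/[CH2(COOH)COO-] ≈ [CH2(COO)2^2-] (since [H+] ≈ [CH2(COOH)COO-]).
So [CH2(COO)2^2-] ≈ Ka2.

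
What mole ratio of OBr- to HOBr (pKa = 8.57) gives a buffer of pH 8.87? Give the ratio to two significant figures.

ratio = 2.0

pH = pKa + log(r) ⇒ log(r) = 8.87 − 8.57 = +0.30
r = [OBr-]/[HOBr] = 10^(+0.30) = 2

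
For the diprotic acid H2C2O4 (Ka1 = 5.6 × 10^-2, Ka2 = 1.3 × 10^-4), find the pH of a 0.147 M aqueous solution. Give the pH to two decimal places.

pH = 1.17

Ka1 ≫ Ka2, so treat the first dissociation as the only significant source of H+.
Ka1 = x²/(0.147 − x) = 5.6 × 10^-2
Solving the quadratic: x = (−Ka1 + √(Ka1² + 4·Ka1·C₀))/2 = 6.70 × 10^-2 M
pH = −log(6.70 × 10^-2) = 1.17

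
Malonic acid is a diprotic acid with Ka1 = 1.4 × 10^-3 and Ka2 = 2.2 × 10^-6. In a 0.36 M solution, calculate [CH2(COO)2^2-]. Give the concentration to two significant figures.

First ionization gives [H+] ≈ [CH2(COOH)COO-] = 2.18 × 10^-2 M.
Second step: Ka2 = [H+][CH2(COO)2^2-]/[CH2(COOH)COO-] ≈ [CH2(COO)2^2-] (since [H+] ≈ [CH2(COOH)COO-]).
So [CH2(COO)2^2-] ≈ Ka2.

2.2 × 10^-6 M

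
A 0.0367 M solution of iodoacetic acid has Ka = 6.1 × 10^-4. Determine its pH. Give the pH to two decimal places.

ICH2COOH ⇌ ICH2COO- + H+
Let x = [H+] at equilibrium. Ka = x²/(0.0367 − x).
x is not negligible relative to C₀; solve x² + 0.00061·x − 2.24e-05 = 0.
x = (−Ka + √(Ka² + 4·Ka·C₀))/2 = 4.44 × 10^-3 M
pH = −log(4.44 × 10^-3) = 2.35

pH = 2.35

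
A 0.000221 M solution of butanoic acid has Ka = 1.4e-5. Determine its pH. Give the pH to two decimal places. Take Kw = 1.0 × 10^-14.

pH = 4.31

CH3(CH2)2COOH ⇌ CH3(CH2)2COO- + H+
Ka = x²/(0.000221 − x) = 1.4 × 10^-5
The 5% rule fails; solving x² + Ka·x − Ka·C₀ = 0 exactly:
x = (−Ka + √(Ka² + 4·Ka·C₀))/2 = 4.91 × 10^-5 M
pH = −log(4.91 × 10^-5) = 4.31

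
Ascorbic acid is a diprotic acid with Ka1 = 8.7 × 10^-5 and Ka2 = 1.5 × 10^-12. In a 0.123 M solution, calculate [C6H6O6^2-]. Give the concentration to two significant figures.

First ionization gives [H+] ≈ [HC6H6O6-] = 3.27 × 10^-3 M.
Second step: Ka2 = [H+][C6H6O6^2-]/[HC6H6O6-] ≈ [C6H6O6^2-] (since [H+] ≈ [HC6H6O6-]).
So [C6H6O6^2-] ≈ Ka2.

1.5 × 10^-12 M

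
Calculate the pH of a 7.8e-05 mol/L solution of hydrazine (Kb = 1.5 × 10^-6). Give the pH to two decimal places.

pH = 9.00

N2H4 + H2O ⇌ N2H5+ + OH-
From the ICE table, Kb = [OH-]²/(7.8e-05 − [OH-]) = 1.5 × 10^-6.
Here C₀/Kb ≈ 52, so the small-[OH-] approximation fails. Use the quadratic:
[OH-] = (−Kb + √(Kb² + 4·Kb·C₀))/2 = 1.01 × 10^-5 M
pOH = 5.00, so pH = 14.00 − pOH = 9.00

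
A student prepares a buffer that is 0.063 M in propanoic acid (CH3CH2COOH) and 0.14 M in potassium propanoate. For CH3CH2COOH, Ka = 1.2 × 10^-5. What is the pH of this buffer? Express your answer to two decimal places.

pH = 5.27

pKa = −log(1.2 × 10^-5) = 4.921
Using pH = pKa + log([base]/[acid]) with [base]/[acid] = 0.14/0.063:
pH = 4.921 + (+0.347) = 5.27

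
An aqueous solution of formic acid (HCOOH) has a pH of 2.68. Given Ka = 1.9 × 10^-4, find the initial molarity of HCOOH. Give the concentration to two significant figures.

[H+] = 10^(-2.68) = 2.09 × 10^-3 M = x
Ka = x²/(C₀ − x) ⇒ C₀ = x + x²/Ka
C₀ = 2.09 × 10^-3 + (2.09 × 10^-3)²/(1.9 × 10^-4) = 2.51 × 10^-2 M

C₀ = 2.5 × 10^-2 M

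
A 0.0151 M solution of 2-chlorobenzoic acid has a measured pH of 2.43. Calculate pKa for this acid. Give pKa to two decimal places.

[H+] = 10^(-2.43) = 3.72 × 10^-3 M
At equilibrium [HA] = 0.0151 − 3.72 × 10^-3 = 1.14 × 10^-2 M
Ka = [H+][A-]/[HA] = (3.72 × 10^-3)² / 1.14 × 10^-2 = 1.21 × 10^-3
pKa = -log(1.21 × 10^-3) = 2.92

pKa = 2.92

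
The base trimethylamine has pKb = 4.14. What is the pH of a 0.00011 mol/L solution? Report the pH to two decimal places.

(CH3)3N + H2O ⇌ (CH3)3NH+ + OH-
Kb = 10^(−4.14) = 7.24 × 10^-5
From the ICE table, Kb = [OH-]²/(0.00011 − [OH-]) = 7.24 × 10^-5.
[OH-] is not negligible relative to C₀; solve [OH-]² + 7.24e-05·[OH-] − 7.96e-09 = 0.
[OH-] = (−Kb + √(Kb² + 4·Kb·C₀))/2 = 6.01 × 10^-5 M
pOH = 4.22, so pH = 14.00 − pOH = 9.78

pH = 9.78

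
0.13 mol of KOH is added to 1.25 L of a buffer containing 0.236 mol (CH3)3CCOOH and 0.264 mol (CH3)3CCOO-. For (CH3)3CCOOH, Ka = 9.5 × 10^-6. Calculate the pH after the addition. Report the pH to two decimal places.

After neutralization: n((CH3)3CCOOH) = 0.106 mol, n((CH3)3CCOO-) = 0.394 mol.
pKa = −log(9.5 × 10^-6) = 5.022
Henderson–Hasselbalch with mole ratio 0.394/0.106: pH = 5.022 + (+0.570)

pH = 5.59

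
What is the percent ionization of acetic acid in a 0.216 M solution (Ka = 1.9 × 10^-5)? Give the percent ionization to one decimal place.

0.9%

CH3COOH ⇌ CH3COO- + H+; let x = [H+] at equilibrium.
x ≈ √(Ka·C₀) = √(1.9 × 10^-5 × 0.216) = 2.03 × 10^-3 M
Fraction ionized = 2.03 × 10^-3 / 0.216 = 0.0094 → 0.9%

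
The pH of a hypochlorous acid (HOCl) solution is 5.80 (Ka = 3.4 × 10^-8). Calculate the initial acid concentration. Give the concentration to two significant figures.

C₀ = 7.5 × 10^-5 M

[H+] = 10^(-5.80) = 1.58 × 10^-6 M = x
Ka = x²/(C₀ − x) ⇒ C₀ = x + x²/Ka
C₀ = 1.58 × 10^-6 + (1.58 × 10^-6)²/(3.4 × 10^-8) = 7.50 × 10^-5 M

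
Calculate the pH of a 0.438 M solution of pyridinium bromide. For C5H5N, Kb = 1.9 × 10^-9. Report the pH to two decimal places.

C5H5NH+ is the conjugate acid of the weak base C5H5N.
Ka = Kw/Kb = 1.0×10^-14 / 1.9 × 10^-9 = 5.26 × 10^-6
Let x = [H+] at equilibrium. Ka = x²/(0.438 − x).
Since Ka ≪ C₀, x ≈ √(Ka·C₀) = 1.52 × 10^-3 M.
Check: 0.35% ionized — well under 5%, approximation valid.
pH = −log[H+] = −log(1.52 × 10^-3) = 2.82

pH = 2.82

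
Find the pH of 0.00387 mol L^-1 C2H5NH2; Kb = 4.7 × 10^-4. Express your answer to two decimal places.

C2H5NH2 + H2O ⇌ C2H5NH3+ + OH-
Kb = [OH-]²/(0.00387 − [OH-]) = 4.7 × 10^-4
[OH-] is not negligible relative to C₀; solve [OH-]² + 0.00047·[OH-] − 1.82e-06 = 0.
[OH-] = (−Kb + √(Kb² + 4·Kb·C₀))/2 = 1.13 × 10^-3 M
pOH = 2.95, so pH = 14.00 − pOH = 11.05

pH = 11.05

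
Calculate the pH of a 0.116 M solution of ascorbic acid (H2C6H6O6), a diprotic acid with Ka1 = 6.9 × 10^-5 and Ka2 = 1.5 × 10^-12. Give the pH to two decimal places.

Since Ka1 ≫ Ka2, the first ionization dominates [H+].
Ka1 = x²/(0.116 − x) = 6.9 × 10^-5
x ≈ √(6.9 × 10^-5 × 0.116) = 2.83 × 10^-3 M
pH = −log(2.83 × 10^-3) = 2.55

pH = 2.55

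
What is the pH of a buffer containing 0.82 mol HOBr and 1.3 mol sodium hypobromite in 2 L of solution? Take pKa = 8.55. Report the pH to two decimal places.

pH = 8.75

pH = pKa + log([A⁻]/[HA]) = 8.55 + log(1.3/0.82)
pH = 8.55 + (+0.200) = 8.75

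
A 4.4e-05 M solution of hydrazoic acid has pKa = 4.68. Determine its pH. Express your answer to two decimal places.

HN3 ⇌ N3- + H+
Ka = 10^(−4.68) = 2.09 × 10^-5
Ka = x²/(4.4e-05 − x) = 2.09 × 10^-5
x is not negligible relative to C₀; solve x² + 2.09e-05·x − 9.2e-10 = 0.
x = [−2.09e-05 + √(2.09e-05² + 3.68e-09)]/2 = 2.16 × 10^-5 M
pH = −log(2.16 × 10^-5) = 4.67

pH = 4.67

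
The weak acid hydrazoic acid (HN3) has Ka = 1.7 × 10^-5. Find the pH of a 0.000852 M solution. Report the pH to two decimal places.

pH = 3.95

HN3 ⇌ N3- + H+
Ka = [H+]²/(0.000852 − [H+]) = 1.7 × 10^-5
Here C₀/Ka ≈ 50.1, so the small-[H+] approximation fails. Use the quadratic:
[H+] = [−1.7e-05 + √(1.7e-05² + 5.79e-08)]/2 = 1.12 × 10^-4 M
pH = −log(1.12 × 10^-4) = 3.95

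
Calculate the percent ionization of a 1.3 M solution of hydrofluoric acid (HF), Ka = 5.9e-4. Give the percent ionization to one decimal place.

HF ⇌ F- + H+; let x = [H+] at equilibrium.
x ≈ √(Ka·C₀) = √(5.9 × 10^-4 × 1.3) = 2.77 × 10^-2 M
% ionization = x/C₀ × 100% = 2.77 × 10^-2/1.3 × 100% = 2.1%

2.1%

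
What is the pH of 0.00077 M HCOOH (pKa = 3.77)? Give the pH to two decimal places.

HCOOH ⇌ HCOO- + H+
Ka = 10^(−3.77) = 1.70 × 10^-4
Ka = [H+]²/(0.00077 − [H+]) = 1.70 × 10^-4
The 5% rule fails; solving [H+]² + Ka·[H+] − Ka·C₀ = 0 exactly:
[H+] = (−Ka + √(Ka² + 4·Ka·C₀))/2 = 2.87 × 10^-4 M
pH = −log(2.87 × 10^-4) = 3.54

pH = 3.54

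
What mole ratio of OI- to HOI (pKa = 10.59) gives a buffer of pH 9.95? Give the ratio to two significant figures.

ratio = 0.23

pH = pKa + log(r) ⇒ log(r) = 9.95 − 10.59 = -0.64
r = [OI-]/[HOI] = 10^(-0.64) = 0.229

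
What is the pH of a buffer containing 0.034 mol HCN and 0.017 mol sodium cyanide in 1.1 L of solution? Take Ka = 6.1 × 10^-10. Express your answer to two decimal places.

pKa = −log(6.1 × 10^-10) = 9.215
Using pH = pKa + log([base]/[acid]) with [base]/[acid] = 0.017/0.034:
pH = 9.215 + (-0.301) = 8.91

pH = 8.91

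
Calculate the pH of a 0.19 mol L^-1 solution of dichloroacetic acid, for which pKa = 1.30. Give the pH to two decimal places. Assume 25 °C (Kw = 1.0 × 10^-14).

pH = 1.12

Cl2CHCOOH ⇌ Cl2CHCOO- + H+
Ka = 10^(−1.30) = 5.01 × 10^-2
From the ICE table, Ka = [H+]²/(0.19 − [H+]) = 5.01 × 10^-2.
Here C₀/Ka ≈ 3.79, so the small-[H+] approximation fails. Use the quadratic:
[H+] = [−0.0501 + √(0.0501² + 0.0381)]/2 = 7.57 × 10^-2 M
pH = −log[H+] = −log(7.57 × 10^-2) = 1.12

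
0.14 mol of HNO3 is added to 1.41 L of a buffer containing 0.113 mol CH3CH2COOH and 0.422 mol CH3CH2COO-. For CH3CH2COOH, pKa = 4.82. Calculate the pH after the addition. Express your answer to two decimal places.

pH = 4.87

After neutralization: n(CH3CH2COOH) = 0.253 mol, n(CH3CH2COO-) = 0.282 mol.
Henderson–Hasselbalch with mole ratio 0.282/0.253: pH = 4.82 + (+0.047)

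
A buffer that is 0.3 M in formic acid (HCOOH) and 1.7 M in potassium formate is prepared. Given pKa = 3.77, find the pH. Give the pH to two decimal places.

pH = 4.52

Henderson–Hasselbalch: pH = pKa + log([HCOO-]/[HCOOH]) = 3.77 + log(1.7/0.3)
pH = 3.77 + (+0.753) = 4.52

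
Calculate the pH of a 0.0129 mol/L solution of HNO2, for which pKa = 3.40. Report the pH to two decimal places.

pH = 2.68

HNO2 ⇌ NO2- + H+
Ka = 10^(−3.40) = 3.98 × 10^-4
From the ICE table, Ka = [H+]²/(0.0129 − [H+]) = 3.98 × 10^-4.
The 5% rule fails; solving [H+]² + Ka·[H+] − Ka·C₀ = 0 exactly:
[H+] = (−Ka + √(Ka² + 4·Ka·C₀))/2 = 2.08 × 10^-3 M
pH = −log[H+] = −log(2.08 × 10^-3) = 2.68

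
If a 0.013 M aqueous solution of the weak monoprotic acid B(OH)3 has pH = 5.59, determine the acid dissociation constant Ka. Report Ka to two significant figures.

[H+] = 10^(-5.59) = 2.57 × 10^-6 M
At equilibrium [HA] = 0.013 − 2.57 × 10^-6 = 1.30 × 10^-2 M
Ka = [H+][A-]/[HA] = (2.57 × 10^-6)² / 1.30 × 10^-2 = 5.1 × 10^-10

Ka = 5.1 × 10^-10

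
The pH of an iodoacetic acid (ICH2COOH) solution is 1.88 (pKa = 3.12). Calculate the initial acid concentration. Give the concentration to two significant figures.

C₀ = 2.4 × 10^-1 M

[H+] = 10^(-1.88) = 1.32 × 10^-2 M = x
Ka = 10^(−3.12) = 7.59 × 10^-4
Ka = x²/(C₀ − x) ⇒ C₀ = x + x²/Ka
C₀ = 1.32 × 10^-2 + (1.32 × 10^-2)²/(7.59 × 10^-4) = 2.43 × 10^-1 M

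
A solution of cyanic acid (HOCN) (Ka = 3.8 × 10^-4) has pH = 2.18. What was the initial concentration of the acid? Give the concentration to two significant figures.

C₀ = 1.2 × 10^-1 M

[H+] = 10^(-2.18) = 6.61 × 10^-3 M = x
Ka = x²/(C₀ − x) ⇒ C₀ = x + x²/Ka
C₀ = 6.61 × 10^-3 + (6.61 × 10^-3)²/(3.8 × 10^-4) = 1.22 × 10^-1 M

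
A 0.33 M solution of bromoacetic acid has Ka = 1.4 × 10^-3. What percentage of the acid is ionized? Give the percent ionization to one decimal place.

6.3%

BrCH2COOH ⇌ BrCH2COO- + H+; let x = [H+] at equilibrium.
Solve x² + 0.0014x − 0.000462 = 0 → x = 2.08 × 10^-2 M
% ionization = x/C₀ × 100% = 2.08 × 10^-2/0.33 × 100% = 6.3%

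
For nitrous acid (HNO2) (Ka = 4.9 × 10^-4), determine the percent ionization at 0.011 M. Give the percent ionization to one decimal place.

19.0%

HNO2 ⇌ NO2- + H+; let x = [H+] at equilibrium.
Solve x² + 0.00049x − 5.39e-06 = 0 → x = 2.09 × 10^-3 M
% ionization = x/C₀ × 100% = 2.09 × 10^-3/0.011 × 100% = 19.0%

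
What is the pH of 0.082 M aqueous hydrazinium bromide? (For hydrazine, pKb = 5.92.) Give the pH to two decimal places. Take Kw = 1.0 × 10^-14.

N2H5+ is the conjugate acid of the weak base N2H4.
Kb = 10^(−5.92) = 1.20 × 10^-6
Ka = Kw/Kb = 1.0×10^-14 / 1.20 × 10^-6 = 8.33 × 10^-9
Ka = x²/(0.082 − x) = 8.33 × 10^-9
Neglecting x in the denominator: x = √(8.33 × 10^-9 × 0.082) = 2.61 × 10^-5 M
pH = −log[H+] = −log(2.61 × 10^-5) = 4.58

pH = 4.58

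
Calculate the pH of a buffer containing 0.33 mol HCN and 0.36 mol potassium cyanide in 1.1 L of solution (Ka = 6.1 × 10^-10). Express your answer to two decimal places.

pKa = −log(6.1 × 10^-10) = 9.215
Using pH = pKa + log([base]/[acid]) with [base]/[acid] = 0.36/0.33:
pH = 9.215 + (+0.038) = 9.25

pH = 9.25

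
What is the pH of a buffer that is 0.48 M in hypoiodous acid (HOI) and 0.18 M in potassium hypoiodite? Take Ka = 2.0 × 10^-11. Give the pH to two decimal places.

pKa = −log(2.0 × 10^-11) = 10.699
Henderson–Hasselbalch: pH = pKa + log([OI-]/[HOI]) = 10.699 + log(0.18/0.48)
pH = 10.699 + (-0.426) = 10.27

pH = 10.27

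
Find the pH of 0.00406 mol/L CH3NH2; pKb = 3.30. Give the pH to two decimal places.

CH3NH2 + H2O ⇌ CH3NH3+ + OH-
Kb = 10^(−3.30) = 5.01 × 10^-4
Kb = [OH-]²/(0.00406 − [OH-]) = 5.01 × 10^-4
[OH-] is not negligible relative to C₀; solve [OH-]² + 0.000501·[OH-] − 2.03e-06 = 0.
[OH-] = [−0.000501 + √(0.000501² + 8.14e-06)]/2 = 1.20 × 10^-3 M
pOH = 2.92, so pH = 14.00 − pOH = 11.08

pH = 11.08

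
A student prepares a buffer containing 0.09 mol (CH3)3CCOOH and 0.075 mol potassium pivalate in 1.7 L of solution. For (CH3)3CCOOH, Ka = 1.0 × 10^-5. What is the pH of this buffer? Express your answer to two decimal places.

pH = 4.92

pKa = −log(1.0 × 10^-5) = 5.000
pH = pKa + log([A⁻]/[HA]) = 5.000 + log(0.075/0.09)
pH = 5.000 + (-0.079) = 4.92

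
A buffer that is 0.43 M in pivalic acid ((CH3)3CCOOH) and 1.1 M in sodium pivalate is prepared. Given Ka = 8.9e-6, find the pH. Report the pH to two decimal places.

pH = 5.46

pKa = −log(8.9 × 10^-6) = 5.051
Using pH = pKa + log([base]/[acid]) with [base]/[acid] = 1.1/0.43:
pH = 5.051 + (+0.408) = 5.46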